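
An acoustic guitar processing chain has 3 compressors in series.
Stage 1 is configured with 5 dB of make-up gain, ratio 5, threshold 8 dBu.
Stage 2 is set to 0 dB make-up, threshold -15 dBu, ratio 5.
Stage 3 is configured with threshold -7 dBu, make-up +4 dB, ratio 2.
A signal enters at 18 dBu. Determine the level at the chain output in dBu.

Stage 1: 10 dB above 8 dBu, reduced 5:1 to 2 dB above → 10 dBu; +5 dB make-up → 15 dBu.
Stage 2: 15 dBu is 30 dB over -15 dBu; at 5:1 that becomes 6 dB over, giving -9 dBu.
Stage 3: -9 dBu ≤ -7 dBu, so stage 3 doesn't engage; make-up brings it to -5 dBu.

-5 dBu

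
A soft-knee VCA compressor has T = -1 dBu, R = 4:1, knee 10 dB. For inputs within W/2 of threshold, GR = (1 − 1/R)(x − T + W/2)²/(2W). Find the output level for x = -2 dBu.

-2.6 dBu

x − T + W/2 = -2 − (-1) + 5 = 4.
GR = (1 − 1/4) × 4² / 20 = 0.75 × 16 / 20 = 0.6 dB.
Output = -2 − 0.6 = -2.6 dBu.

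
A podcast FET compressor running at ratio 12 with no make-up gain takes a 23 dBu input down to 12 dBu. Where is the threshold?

Let T be the threshold. Output overshoot = (input overshoot)/R, so 12 − T = (23 − T)/12.
12·(12 − T) = 23 − T → 11·T = 144 − 23 = 121.
T = 121/11 = 11 dBu.

11 dBu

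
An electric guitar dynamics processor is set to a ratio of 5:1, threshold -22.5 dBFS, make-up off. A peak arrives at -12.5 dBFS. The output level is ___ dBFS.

Overshoot: -12.5 − (-22.5) = 10 dB.
At 5:1 the overshoot is divided by 5, leaving 2 dB above threshold.
So the level is -22.5 + 2 = -20.5 dBFS.

-20.5 dBFS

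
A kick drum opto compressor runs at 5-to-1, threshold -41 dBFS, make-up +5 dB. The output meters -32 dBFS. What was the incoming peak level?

-21 dBFS

Remove make-up: -32 − 5 = -37 dBFS.
That's 4 dB above the -41 dBFS threshold.
Before 5:1 compression the overshoot was 4 × 5 = 20 dB, so input = -41 + 20 = -21 dBFS.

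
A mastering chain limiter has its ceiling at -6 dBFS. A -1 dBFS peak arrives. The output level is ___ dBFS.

At ∞:1, everything above -6 dBFS is held at the ceiling.

-6 dBFS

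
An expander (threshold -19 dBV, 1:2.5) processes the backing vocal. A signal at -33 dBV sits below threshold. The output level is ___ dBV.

Below threshold, a 1:2.5 expander applies gain = (2.5−1)×(T − x) of attenuation.
(2.5−1) × 14 = 21 dB, so output = -33 − 21 = -54 dBV.

-54 dBV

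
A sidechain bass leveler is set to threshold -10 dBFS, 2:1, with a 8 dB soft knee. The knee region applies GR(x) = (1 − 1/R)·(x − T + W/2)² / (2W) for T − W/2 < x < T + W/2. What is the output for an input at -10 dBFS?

-10.5 dBFS

x − T + W/2 = -10 − (-10) + 4 = 4.
GR = (1 − 1/2) × 4² / 16 = 0.5 × 16 / 16 = 0.5 dB.
Output = -10 − 0.5 = -10.5 dBFS.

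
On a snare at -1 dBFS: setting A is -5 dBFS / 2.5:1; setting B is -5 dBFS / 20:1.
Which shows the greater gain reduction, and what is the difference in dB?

A: GR = 4 − 4/2.5 = 2.4 dB.
B: GR = 4 − 4/20 = 3.8 dB.
B reduces 1.4 dB more.

B, by 1.4 dB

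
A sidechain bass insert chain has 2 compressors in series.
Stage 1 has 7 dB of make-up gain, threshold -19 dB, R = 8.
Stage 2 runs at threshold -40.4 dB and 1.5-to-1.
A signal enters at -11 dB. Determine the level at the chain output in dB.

-20.8 dB

Stage 1: 8 dB above -19 dB, reduced 8:1 to 1 dB above → -18 dB; +7 dB make-up → -11 dB.
Stage 2: 29.4 dB above -40.4 dB, reduced 1.5:1 to 19.6 dB above → -20.8 dB.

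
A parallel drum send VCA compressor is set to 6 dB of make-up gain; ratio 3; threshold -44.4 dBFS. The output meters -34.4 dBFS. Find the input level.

-32.4 dBFS

Before make-up, the level was -34.4 − 6 = -40.4 dBFS.
That's 4 dB above the -44.4 dBFS threshold.
Before 3:1 compression the overshoot was 4 × 3 = 12 dB, so input = -44.4 + 12 = -32.4 dBFS.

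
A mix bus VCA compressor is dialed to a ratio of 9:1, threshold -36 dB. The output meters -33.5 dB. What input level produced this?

-13.5 dB

The compressed level sits -33.5 − (-36) = 2.5 dB over threshold.
Input overshoot = R × output overshoot = 22.5 dB → input = -36 + 22.5 = -13.5 dB.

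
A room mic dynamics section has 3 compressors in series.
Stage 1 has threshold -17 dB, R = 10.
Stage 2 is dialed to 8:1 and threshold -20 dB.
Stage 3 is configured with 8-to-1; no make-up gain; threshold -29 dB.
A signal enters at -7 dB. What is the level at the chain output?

Stage 1: 10 dB above -17 dB, reduced 10:1 to 1 dB above → -16 dB.
Stage 2: -16 dB is 4 dB over -20 dB; at 8:1 that becomes 0.5 dB over, giving -19.5 dB.
Stage 3: 9.5 dB above -29 dB, reduced 8:1 to 1.1875 dB above → -27.8125 dB.

-27.8125 dB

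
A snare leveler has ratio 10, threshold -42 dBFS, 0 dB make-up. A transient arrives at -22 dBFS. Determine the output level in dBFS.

The input is 20 dB above the -42 dBFS threshold.
The 20 dB excess becomes 2 dB after 10:1 reduction.
Output = -42 + 2 = -40 dBFS.

-40 dBFS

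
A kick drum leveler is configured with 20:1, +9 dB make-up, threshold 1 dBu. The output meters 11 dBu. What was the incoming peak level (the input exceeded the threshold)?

21 dBu

Before make-up, the level was 11 − 9 = 2 dBu.
The compressed level sits 2 − 1 = 1 dB over threshold.
Input overshoot = R × output overshoot = 20 dB → input = 1 + 20 = 21 dBu.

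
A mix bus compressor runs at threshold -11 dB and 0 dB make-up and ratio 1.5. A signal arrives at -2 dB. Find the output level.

-5 dB

Overshoot: -2 − (-11) = 9 dB.
1.5:1 compression reduces that to 9/1.5 = 6 dB over.
Output = -11 + 6 = -5 dB.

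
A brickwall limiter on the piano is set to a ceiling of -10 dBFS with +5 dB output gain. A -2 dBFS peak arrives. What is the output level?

The limiter clamps the peak to its -10 dBFS ceiling.
Output gain then adds 5 dB: -10 + 5 = -5 dBFS.

-5 dBFS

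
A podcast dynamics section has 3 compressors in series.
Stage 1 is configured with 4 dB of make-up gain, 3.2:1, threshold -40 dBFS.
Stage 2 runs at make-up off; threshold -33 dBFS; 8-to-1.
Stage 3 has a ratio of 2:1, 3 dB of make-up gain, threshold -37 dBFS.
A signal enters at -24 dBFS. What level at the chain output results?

Stage 1: -24 dBFS is 16 dB over -40 dBFS; at 3.2:1 that becomes 5 dB over, giving -35 dBFS; +4 dB make-up → -31 dBFS.
Stage 2: -31 dBFS is 2 dB over -33 dBFS; at 8:1 that becomes 0.25 dB over, giving -32.75 dBFS.
Stage 3: overshoot 4.25 dB → 4.25/2 = 2.125 dB → -34.875 dBFS; +3 dB make-up → -31.875 dBFS.

-31.875 dBFS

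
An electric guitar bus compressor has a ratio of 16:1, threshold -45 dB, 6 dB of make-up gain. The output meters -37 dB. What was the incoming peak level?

-13 dB

Before make-up, the level was -37 − 6 = -43 dB.
The compressed level sits -43 − (-45) = 2 dB over threshold.
Before 16:1 compression the overshoot was 2 × 16 = 32 dB, so input = -45 + 32 = -13 dB.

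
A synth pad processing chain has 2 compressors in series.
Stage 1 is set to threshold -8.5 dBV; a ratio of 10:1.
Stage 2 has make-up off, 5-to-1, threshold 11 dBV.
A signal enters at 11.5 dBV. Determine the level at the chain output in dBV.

-6.5 dBV

Stage 1: overshoot 20 dB → 20/10 = 2 dB → -6.5 dBV.
Stage 2: -6.5 dBV ≤ 11 dBV, so stage 2 doesn't engage; output -6.5 dBV.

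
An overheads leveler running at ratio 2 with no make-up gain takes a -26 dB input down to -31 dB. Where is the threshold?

Gain reduction = -26 − (-31) = 5 dB; output overshoot = GR / (R − 1) = 5 / 1 = 5 dB.
Threshold = output − output overshoot = -31 − 5 = -36 dB.

-36 dB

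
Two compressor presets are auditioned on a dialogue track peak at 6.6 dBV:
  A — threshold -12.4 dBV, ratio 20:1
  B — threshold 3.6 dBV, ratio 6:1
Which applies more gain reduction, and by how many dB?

A, by 15.55 dB

A: overshoot 19 dB → output overshoot 0.95 dB → GR 18.05 dB.
B: overshoot 3 dB → output overshoot 0.5 dB → GR 2.5 dB.
Difference: 15.55 dB in favour of A.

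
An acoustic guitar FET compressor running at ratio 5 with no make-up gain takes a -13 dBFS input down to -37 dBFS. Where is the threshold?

-43 dBFS

Gain reduction = -13 − (-37) = 24 dB; output overshoot = GR / (R − 1) = 24 / 4 = 6 dB.
Threshold = output − output overshoot = -37 − 6 = -43 dBFS.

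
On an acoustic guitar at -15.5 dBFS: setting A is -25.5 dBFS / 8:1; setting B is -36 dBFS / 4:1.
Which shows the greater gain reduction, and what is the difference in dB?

B, by 6.625 dB

A: GR = 10 − 10/8 = 8.75 dB.
B: GR = 20.5 − 20.5/4 = 15.375 dB.
B applies 6.625 dB more gain reduction.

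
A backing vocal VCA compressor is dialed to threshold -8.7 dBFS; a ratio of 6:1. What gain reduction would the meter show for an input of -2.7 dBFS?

5 dB

Overshoot = -2.7 − (-8.7) = 6 dB.
After 6:1 compression the overshoot becomes 6/6 = 1 dB.
GR = overshoot in − overshoot out = 6 − 1 = 5 dB.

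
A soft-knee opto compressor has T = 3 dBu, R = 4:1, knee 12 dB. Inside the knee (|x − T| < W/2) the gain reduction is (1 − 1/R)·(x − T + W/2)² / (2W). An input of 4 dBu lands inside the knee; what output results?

x − T + W/2 = 4 − 3 + 6 = 7.
GR = (1 − 1/4) × 7² / 24 = 0.75 × 49 / 24 = 1.53125 dB.
Output = 4 − 1.53125 = 2.46875 dBu.

2.46875 dBu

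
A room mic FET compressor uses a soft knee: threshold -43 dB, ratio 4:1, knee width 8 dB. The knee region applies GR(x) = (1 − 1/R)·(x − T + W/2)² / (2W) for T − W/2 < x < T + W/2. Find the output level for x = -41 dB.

x − T + W/2 = -41 − (-43) + 4 = 6.
GR = (1 − 1/4) × 6² / 16 = 0.75 × 36 / 16 = 1.6875 dB.
Output = -41 − 1.6875 = -42.6875 dB.

-42.6875 dB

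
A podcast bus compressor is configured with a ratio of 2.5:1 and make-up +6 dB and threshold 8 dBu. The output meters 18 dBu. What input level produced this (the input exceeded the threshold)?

18 dBu

Before make-up, the level was 18 − 6 = 12 dBu.
That's 4 dB above the 8 dBu threshold.
Before 2.5:1 compression the overshoot was 4 × 2.5 = 10 dB, so input = 8 + 10 = 18 dBu.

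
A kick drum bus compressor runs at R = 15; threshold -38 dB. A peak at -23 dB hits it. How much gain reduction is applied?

14 dB

-23 dB exceeds the threshold by 15 dB.
At 15:1, output sits 15/15 = 1 dB above threshold.
So the signal is attenuated by 15 − 1 = 14 dB.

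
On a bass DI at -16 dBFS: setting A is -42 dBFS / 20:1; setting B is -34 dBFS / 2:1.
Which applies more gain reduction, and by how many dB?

A: 26 dB over, compressed to 1.3 dB over, so 24.7 dB of GR.
B: 18 dB over, compressed to 9 dB over, so 9 dB of GR.
A applies 15.7 dB more gain reduction.

A, by 15.7 dB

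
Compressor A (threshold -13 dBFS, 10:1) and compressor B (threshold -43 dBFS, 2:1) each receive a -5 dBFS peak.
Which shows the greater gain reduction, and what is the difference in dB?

A: overshoot 8 dB → output overshoot 0.8 dB → GR 7.2 dB.
B: overshoot 38 dB → output overshoot 19 dB → GR 19 dB.
B applies 11.8 dB more gain reduction.

B, by 11.8 dB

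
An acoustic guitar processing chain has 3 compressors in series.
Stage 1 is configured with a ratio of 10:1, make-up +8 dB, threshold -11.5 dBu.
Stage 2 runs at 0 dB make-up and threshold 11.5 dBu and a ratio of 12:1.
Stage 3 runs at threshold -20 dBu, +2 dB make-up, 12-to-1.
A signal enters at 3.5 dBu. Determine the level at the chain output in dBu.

Stage 1: overshoot 15 dB → 15/10 = 1.5 dB → -10 dBu; +8 dB make-up → -2 dBu.
Stage 2: -2 dBu ≤ 11.5 dBu, so stage 2 doesn't engage; output -2 dBu.
Stage 3: 18 dB above -20 dBu, reduced 12:1 to 1.5 dB above → -18.5 dBu; +2 dB make-up → -16.5 dBu.

-16.5 dBu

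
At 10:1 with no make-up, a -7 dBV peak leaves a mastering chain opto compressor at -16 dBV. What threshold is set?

Gain reduction = -7 − (-16) = 9 dB; output overshoot = GR / (R − 1) = 9 / 9 = 1 dB.
Threshold = output − output overshoot = -16 − 1 = -17 dBV.

-17 dBV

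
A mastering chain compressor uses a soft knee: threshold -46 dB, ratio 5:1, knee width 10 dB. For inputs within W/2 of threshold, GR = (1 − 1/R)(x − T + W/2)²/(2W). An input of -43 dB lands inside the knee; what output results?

x − T + W/2 = -43 − (-46) + 5 = 8.
GR = (1 − 1/5) × 8² / 20 = 0.8 × 64 / 20 = 2.56 dB.
Output = -43 − 2.56 = -45.56 dB.

-45.56 dB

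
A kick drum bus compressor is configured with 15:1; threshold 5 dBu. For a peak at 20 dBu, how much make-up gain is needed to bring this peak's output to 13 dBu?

The peak compresses to 5 + 15/15 = 6 dBu.
To reach 13 dBu requires 13 − 6 = 7 dB of make-up.

7 dB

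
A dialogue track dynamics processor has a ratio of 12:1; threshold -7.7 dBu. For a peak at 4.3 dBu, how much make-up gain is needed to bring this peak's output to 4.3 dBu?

Without make-up, output = threshold + overshoot/12 = -7.7 + 1 = -6.7 dBu.
Gap to target: 11 dB.

11 dB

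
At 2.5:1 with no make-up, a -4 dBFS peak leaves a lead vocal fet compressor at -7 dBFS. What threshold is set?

-9 dBFS

Let T be the threshold. Output overshoot = (input overshoot)/R, so -7 − T = (-4 − T)/2.5.
2.5·(-7 − T) = -4 − T → 1.5·T = -17.5 − (-4) = -13.5.
T = -13.5/1.5 = -9 dBFS.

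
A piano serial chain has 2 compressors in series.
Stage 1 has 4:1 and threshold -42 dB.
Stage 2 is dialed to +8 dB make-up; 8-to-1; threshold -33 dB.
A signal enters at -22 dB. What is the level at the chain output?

Stage 1: overshoot 20 dB → 20/4 = 5 dB → -37 dB.
Stage 2: below threshold (-37 ≤ -33); passes unchanged; make-up brings it to -29 dB.

-29 dB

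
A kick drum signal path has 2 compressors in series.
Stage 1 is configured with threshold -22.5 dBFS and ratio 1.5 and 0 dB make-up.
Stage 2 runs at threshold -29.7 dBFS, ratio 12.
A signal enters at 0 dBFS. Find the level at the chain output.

Stage 1: overshoot 22.5 dB → 22.5/1.5 = 15 dB → -7.5 dBFS.
Stage 2: -7.5 dBFS is 22.2 dB over -29.7 dBFS; at 12:1 that becomes 1.85 dB over, giving -27.85 dBFS.

-27.85 dBFS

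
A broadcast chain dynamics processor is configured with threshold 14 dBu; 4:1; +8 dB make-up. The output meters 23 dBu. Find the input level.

18 dBu

Stripping the +8 dB make-up gives 15 dBu at the gain stage.
That's 1 dB above the 14 dBu threshold.
Undo the ratio: input overshoot = 1 × 4 = 4 dB, giving input = 18 dBu.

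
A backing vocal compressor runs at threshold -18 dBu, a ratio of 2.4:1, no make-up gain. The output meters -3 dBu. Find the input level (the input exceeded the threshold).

18 dBu

The compressed level sits -3 − (-18) = 15 dB over threshold.
Before 2.4:1 compression the overshoot was 15 × 2.4 = 36 dB, so input = -18 + 36 = 18 dBu.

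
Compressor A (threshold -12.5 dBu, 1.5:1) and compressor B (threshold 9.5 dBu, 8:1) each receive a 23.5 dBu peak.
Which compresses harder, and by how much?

A: 36 dB over, compressed to 24 dB over, so 12 dB of GR.
B: 14 dB over, compressed to 1.75 dB over, so 12.25 dB of GR.
B applies 0.25 dB more gain reduction.

B, by 0.25 dB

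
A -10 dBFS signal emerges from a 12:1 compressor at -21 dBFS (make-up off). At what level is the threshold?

Let T be the threshold. Output overshoot = (input overshoot)/R, so -21 − T = (-10 − T)/12.
12·(-21 − T) = -10 − T → 11·T = -252 − (-10) = -242.
T = -242/11 = -22 dBFS.

-22 dBFS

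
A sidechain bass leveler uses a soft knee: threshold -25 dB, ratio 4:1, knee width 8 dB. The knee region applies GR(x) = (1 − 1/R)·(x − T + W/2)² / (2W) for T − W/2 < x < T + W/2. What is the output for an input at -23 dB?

x − T + W/2 = -23 − (-25) + 4 = 6.
GR = (1 − 1/4) × 6² / 16 = 0.75 × 36 / 16 = 1.6875 dB.
Output = -23 − 1.6875 = -24.6875 dB.

-24.6875 dB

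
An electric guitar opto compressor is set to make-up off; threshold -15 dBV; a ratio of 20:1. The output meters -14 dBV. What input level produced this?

5 dBV

Post-compression overshoot = -14 − (-15) = 1 dB.
Undo the ratio: input overshoot = 1 × 20 = 20 dB, giving input = 5 dBV.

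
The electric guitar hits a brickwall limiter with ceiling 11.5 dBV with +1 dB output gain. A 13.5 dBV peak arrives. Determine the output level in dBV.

12.5 dBV

At ∞:1, everything above 11.5 dBV is held at the ceiling.
Output gain then adds 1 dB: 11.5 + 1 = 12.5 dBV.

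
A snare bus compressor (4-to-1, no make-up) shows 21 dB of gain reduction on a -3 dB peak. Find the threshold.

-31 dB

Gain reduction = -3 − (-24) = 21 dB; output overshoot = GR / (R − 1) = 21 / 3 = 7 dB.
Threshold = output − output overshoot = -24 − 7 = -31 dB.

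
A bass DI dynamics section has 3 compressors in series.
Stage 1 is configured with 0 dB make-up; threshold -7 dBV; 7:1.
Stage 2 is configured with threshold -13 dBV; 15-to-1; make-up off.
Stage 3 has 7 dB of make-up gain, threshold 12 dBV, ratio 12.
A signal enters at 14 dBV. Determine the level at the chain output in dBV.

-5.4 dBV

Stage 1: overshoot 21 dB → 21/7 = 3 dB → -4 dBV.
Stage 2: 9 dB above -13 dBV, reduced 15:1 to 0.6 dB above → -12.4 dBV.
Stage 3: -12.4 dBV ≤ 12 dBV, so stage 3 doesn't engage; make-up brings it to -5.4 dBV.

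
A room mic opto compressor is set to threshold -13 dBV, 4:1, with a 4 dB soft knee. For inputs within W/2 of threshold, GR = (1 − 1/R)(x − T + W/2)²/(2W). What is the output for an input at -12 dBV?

-12.84375 dBV

x − T + W/2 = -12 − (-13) + 2 = 3.
GR = (1 − 1/4) × 3² / 8 = 0.75 × 9 / 8 = 0.84375 dB.
Output = -12 − 0.84375 = -12.84375 dBV.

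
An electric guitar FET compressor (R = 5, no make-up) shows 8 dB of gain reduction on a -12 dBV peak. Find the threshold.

-22 dBV

Input is 10 dB above T (since output overshoot × R = input overshoot: (-20 − T)·5 = -12 − T gives T = -22 dBV).
Check: -22 + (-12 − (-22))/5 = -22 + 2 = -20 dBV. ✓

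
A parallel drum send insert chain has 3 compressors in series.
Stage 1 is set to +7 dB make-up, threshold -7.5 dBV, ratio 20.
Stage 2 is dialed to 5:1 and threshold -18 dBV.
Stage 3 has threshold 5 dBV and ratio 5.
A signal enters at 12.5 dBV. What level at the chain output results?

-14.3 dBV

Stage 1: overshoot 20 dB → 20/20 = 1 dB → -6.5 dBV; +7 dB make-up → 0.5 dBV.
Stage 2: overshoot 18.5 dB → 18.5/5 = 3.7 dB → -14.3 dBV.
Stage 3: -14.3 dBV ≤ 5 dBV, so stage 3 doesn't engage; output -14.3 dBV.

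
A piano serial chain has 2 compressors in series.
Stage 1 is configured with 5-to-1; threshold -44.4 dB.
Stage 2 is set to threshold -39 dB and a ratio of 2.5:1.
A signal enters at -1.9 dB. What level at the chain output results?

Stage 1: 42.5 dB above -44.4 dB, reduced 5:1 to 8.5 dB above → -35.9 dB.
Stage 2: overshoot 3.1 dB → 3.1/2.5 = 1.24 dB → -37.76 dB.

-37.76 dB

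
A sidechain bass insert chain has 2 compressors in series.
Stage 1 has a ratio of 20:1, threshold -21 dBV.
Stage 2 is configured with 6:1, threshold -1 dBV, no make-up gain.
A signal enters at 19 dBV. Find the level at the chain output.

-19 dBV

Stage 1: 19 dBV is 40 dB over -21 dBV; at 20:1 that becomes 2 dB over, giving -19 dBV.
Stage 2: -19 dBV is at or below the -1 dBV threshold — no compression; output -19 dBV.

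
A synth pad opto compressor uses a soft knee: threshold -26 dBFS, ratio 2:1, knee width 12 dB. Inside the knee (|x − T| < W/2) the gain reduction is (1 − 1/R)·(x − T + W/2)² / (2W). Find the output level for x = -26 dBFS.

-26.75 dBFS

x − T + W/2 = -26 − (-26) + 6 = 6.
GR = (1 − 1/2) × 6² / 24 = 0.5 × 36 / 24 = 0.75 dB.
Output = -26 − 0.75 = -26.75 dBFS.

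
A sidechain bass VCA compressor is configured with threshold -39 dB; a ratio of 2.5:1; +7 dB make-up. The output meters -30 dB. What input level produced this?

-34 dB

Remove make-up: -30 − 7 = -37 dB.
Post-compression overshoot = -37 − (-39) = 2 dB.
Before 2.5:1 compression the overshoot was 2 × 2.5 = 5 dB, so input = -39 + 5 = -34 dB.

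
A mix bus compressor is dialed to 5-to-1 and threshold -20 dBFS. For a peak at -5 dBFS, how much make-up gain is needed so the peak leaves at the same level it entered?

Without make-up, output = threshold + overshoot/5 = -20 + 3 = -17 dBFS.
Gap to target: 12 dB.

12 dB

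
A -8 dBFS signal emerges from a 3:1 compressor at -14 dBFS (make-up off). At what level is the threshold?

-17 dBFS

Input is 9 dB above T (since output overshoot × R = input overshoot: (-14 − T)·3 = -8 − T gives T = -17 dBFS).
Check: -17 + (-8 − (-17))/3 = -17 + 3 = -14 dBFS. ✓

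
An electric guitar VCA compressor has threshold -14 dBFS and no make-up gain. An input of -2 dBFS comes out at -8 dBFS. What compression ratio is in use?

2:1

Input overshoot = -2 − (-14) = 12 dB; output overshoot = -8 − (-14) = 6 dB.
Ratio = 12 / 6 = 2.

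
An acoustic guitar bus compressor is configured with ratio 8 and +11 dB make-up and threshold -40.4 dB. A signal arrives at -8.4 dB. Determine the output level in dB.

The input is 32 dB above the -40.4 dB threshold.
The 32 dB excess becomes 4 dB after 8:1 reduction.
Output = -40.4 + 4 = -36.4 dB; make-up adds 11 dB, giving -25.4 dB.

-25.4 dB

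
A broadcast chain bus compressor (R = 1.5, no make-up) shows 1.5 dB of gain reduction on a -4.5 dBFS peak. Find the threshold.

-9 dBFS

Input is 4.5 dB above T (since output overshoot × R = input overshoot: (-6 − T)·1.5 = -4.5 − T gives T = -9 dBFS).
Check: -9 + (-4.5 − (-9))/1.5 = -9 + 3 = -6 dBFS. ✓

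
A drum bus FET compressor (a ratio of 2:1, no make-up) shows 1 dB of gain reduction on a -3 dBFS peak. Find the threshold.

Input is 2 dB above T (since output overshoot × R = input overshoot: (-4 − T)·2 = -3 − T gives T = -5 dBFS).
Check: -5 + (-3 − (-5))/2 = -5 + 1 = -4 dBFS. ✓

-5 dBFS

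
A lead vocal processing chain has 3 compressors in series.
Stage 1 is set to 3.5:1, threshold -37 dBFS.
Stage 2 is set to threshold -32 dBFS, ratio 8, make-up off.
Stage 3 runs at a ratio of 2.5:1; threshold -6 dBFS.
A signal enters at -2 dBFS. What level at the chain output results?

Stage 1: 35 dB above -37 dBFS, reduced 3.5:1 to 10 dB above → -27 dBFS.
Stage 2: overshoot 5 dB → 5/8 = 0.625 dB → -31.375 dBFS.
Stage 3: below threshold (-31.375 ≤ -6); passes unchanged; output -31.375 dBFS.

-31.375 dBFS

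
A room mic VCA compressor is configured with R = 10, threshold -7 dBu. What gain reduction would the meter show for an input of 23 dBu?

23 dBu exceeds the threshold by 30 dB.
After 10:1 compression the overshoot becomes 30/10 = 3 dB.
So the signal is attenuated by 30 − 3 = 27 dB.

27 dB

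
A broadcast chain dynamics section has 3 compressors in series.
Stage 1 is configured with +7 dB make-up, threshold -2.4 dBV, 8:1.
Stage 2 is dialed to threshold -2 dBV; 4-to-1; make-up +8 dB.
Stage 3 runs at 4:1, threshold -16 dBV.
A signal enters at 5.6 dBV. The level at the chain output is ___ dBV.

Stage 1: 5.6 dBV is 8 dB over -2.4 dBV; at 8:1 that becomes 1 dB over, giving -1.4 dBV; +7 dB make-up → 5.6 dBV.
Stage 2: 7.6 dB above -2 dBV, reduced 4:1 to 1.9 dB above → -0.1 dBV; +8 dB make-up → 7.9 dBV.
Stage 3: 23.9 dB above -16 dBV, reduced 4:1 to 5.975 dB above → -10.025 dBV.

-10.025 dBV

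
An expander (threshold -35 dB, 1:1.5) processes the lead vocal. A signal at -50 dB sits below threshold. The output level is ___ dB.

-57.5 dB

Below threshold, a 1:1.5 expander applies gain = (1.5−1)×(T − x) of attenuation.
(1.5−1) × 15 = 7.5 dB, so output = -50 − 7.5 = -57.5 dB.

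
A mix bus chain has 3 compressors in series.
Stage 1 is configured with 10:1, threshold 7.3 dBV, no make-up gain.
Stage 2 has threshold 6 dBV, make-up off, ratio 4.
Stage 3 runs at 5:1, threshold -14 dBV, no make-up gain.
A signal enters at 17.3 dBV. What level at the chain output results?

Stage 1: overshoot 10 dB → 10/10 = 1 dB → 8.3 dBV.
Stage 2: 2.3 dB above 6 dBV, reduced 4:1 to 0.575 dB above → 6.575 dBV.
Stage 3: 20.575 dB above -14 dBV, reduced 5:1 to 4.115 dB above → -9.885 dBV.

-9.885 dBV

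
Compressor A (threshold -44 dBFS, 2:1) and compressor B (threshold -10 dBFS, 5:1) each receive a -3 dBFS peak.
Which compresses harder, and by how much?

A: GR = 41 − 41/2 = 20.5 dB.
B: GR = 7 − 7/5 = 5.6 dB.
Difference: 14.9 dB in favour of A.

A, by 14.9 dB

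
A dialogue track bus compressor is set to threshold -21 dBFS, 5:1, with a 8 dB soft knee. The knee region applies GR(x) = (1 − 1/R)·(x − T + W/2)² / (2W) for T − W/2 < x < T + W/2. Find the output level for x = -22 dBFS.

-22.45 dBFS

x − T + W/2 = -22 − (-21) + 4 = 3.
GR = (1 − 1/5) × 3² / 16 = 0.8 × 9 / 16 = 0.45 dB.
Output = -22 − 0.45 = -22.45 dBFS.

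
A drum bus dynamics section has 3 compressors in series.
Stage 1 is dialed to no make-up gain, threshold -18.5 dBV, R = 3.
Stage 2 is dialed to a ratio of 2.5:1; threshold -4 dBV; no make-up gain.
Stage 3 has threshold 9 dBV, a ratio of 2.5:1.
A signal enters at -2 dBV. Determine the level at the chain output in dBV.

-13 dBV

Stage 1: -2 dBV is 16.5 dB over -18.5 dBV; at 3:1 that becomes 5.5 dB over, giving -13 dBV.
Stage 2: -13 dBV is at or below the -4 dBV threshold — no compression; output -13 dBV.
Stage 3: -13 dBV is at or below the 9 dBV threshold — no compression; output -13 dBV.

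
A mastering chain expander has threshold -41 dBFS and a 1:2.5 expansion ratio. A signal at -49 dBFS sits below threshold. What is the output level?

Undershoot = (-41) − (-49) = 8 dB.
At 1:2.5, that expands to 20 dB under threshold.
Output = -41 − 20 = -61 dBFS.

-61 dBFS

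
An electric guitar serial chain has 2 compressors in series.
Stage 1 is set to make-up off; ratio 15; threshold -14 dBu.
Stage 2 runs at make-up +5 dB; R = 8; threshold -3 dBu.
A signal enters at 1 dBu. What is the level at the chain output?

-8 dBu

Stage 1: 15 dB above -14 dBu, reduced 15:1 to 1 dB above → -13 dBu.
Stage 2: -13 dBu ≤ -3 dBu, so stage 2 doesn't engage; make-up brings it to -8 dBu.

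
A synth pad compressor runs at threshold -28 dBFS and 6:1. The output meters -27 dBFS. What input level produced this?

-22 dBFS

The compressed level sits -27 − (-28) = 1 dB over threshold.
Input overshoot = R × output overshoot = 6 dB → input = -28 + 6 = -22 dBFS.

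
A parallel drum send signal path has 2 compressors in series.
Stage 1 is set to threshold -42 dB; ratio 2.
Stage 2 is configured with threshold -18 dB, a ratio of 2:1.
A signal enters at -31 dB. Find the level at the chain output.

Stage 1: overshoot 11 dB → 11/2 = 5.5 dB → -36.5 dB.
Stage 2: below threshold (-36.5 ≤ -18); passes unchanged; output -36.5 dB.

-36.5 dB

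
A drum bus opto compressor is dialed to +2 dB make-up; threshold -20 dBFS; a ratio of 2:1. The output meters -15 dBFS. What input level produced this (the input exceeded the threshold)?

-14 dBFS

Remove make-up: -15 − 2 = -17 dBFS.
That's 3 dB above the -20 dBFS threshold.
Undo the ratio: input overshoot = 3 × 2 = 6 dB, giving input = -14 dBFS.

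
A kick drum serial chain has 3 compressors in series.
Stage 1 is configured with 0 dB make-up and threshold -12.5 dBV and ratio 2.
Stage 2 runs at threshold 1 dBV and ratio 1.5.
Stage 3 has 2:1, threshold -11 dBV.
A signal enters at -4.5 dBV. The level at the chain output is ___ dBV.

-9.75 dBV

Stage 1: -4.5 dBV is 8 dB over -12.5 dBV; at 2:1 that becomes 4 dB over, giving -8.5 dBV.
Stage 2: -8.5 dBV is at or below the 1 dBV threshold — no compression; output -8.5 dBV.
Stage 3: overshoot 2.5 dB → 2.5/2 = 1.25 dB → -9.75 dBV.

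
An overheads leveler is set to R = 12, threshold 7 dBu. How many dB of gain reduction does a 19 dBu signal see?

11 dB

19 dBu exceeds the threshold by 12 dB.
After 12:1 compression the overshoot becomes 12/12 = 1 dB.
Gain reduction = 12 − 1 = 11 dB.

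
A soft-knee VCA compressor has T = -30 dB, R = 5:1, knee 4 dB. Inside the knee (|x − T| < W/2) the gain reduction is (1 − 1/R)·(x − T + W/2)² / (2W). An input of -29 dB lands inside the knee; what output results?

-29.9 dB

x − T + W/2 = -29 − (-30) + 2 = 3.
GR = (1 − 1/5) × 3² / 8 = 0.8 × 9 / 8 = 0.9 dB.
Output = -29 − 0.9 = -29.9 dB.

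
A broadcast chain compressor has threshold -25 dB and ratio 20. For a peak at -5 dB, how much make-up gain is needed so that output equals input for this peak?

Without make-up, output = threshold + overshoot/20 = -25 + 1 = -24 dB.
Gap to target: 19 dB.

19 dB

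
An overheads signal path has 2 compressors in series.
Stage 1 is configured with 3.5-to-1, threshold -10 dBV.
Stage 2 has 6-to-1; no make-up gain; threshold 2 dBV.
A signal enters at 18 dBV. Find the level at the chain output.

-2 dBV

Stage 1: overshoot 28 dB → 28/3.5 = 8 dB → -2 dBV.
Stage 2: -2 dBV ≤ 2 dBV, so stage 2 doesn't engage; output -2 dBV.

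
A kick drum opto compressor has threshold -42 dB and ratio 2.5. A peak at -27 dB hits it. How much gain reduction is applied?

9 dB

-27 dB exceeds the threshold by 15 dB.
A 2.5:1 ratio leaves 6 dB of that excess.
GR = overshoot in − overshoot out = 15 − 6 = 9 dB.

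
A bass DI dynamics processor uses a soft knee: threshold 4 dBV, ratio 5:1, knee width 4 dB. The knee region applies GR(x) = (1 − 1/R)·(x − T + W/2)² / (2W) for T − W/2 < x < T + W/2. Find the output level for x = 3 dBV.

2.9 dBV

x − T + W/2 = 3 − 4 + 2 = 1.
GR = (1 − 1/5) × 1² / 8 = 0.8 × 1 / 8 = 0.1 dB.
Output = 3 − 0.1 = 2.9 dBV.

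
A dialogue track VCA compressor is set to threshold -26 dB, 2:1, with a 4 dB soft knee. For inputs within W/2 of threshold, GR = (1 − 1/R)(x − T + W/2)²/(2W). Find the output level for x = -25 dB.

-25.5625 dB

x − T + W/2 = -25 − (-26) + 2 = 3.
GR = (1 − 1/2) × 3² / 8 = 0.5 × 9 / 8 = 0.5625 dB.
Output = -25 − 0.5625 = -25.5625 dB.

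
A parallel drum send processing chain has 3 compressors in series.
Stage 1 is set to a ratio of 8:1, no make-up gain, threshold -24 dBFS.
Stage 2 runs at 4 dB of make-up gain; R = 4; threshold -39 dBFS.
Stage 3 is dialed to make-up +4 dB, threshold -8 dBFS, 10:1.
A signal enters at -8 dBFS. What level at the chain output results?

-26.75 dBFS

Stage 1: overshoot 16 dB → 16/8 = 2 dB → -22 dBFS.
Stage 2: 17 dB above -39 dBFS, reduced 4:1 to 4.25 dB above → -34.75 dBFS; +4 dB make-up → -30.75 dBFS.
Stage 3: -30.75 dBFS is at or below the -8 dBFS threshold — no compression; make-up brings it to -26.75 dBFS.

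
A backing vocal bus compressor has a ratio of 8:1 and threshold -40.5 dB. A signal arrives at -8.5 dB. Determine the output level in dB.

-36.5 dB

The input is 32 dB above the -40.5 dB threshold.
8:1 compression reduces that to 32/8 = 4 dB over.
So the level is -40.5 + 4 = -36.5 dB.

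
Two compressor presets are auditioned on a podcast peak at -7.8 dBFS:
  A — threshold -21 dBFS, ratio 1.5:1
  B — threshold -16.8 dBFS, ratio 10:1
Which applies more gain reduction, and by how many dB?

B, by 3.7 dB

A: GR = 13.2 − 13.2/1.5 = 4.4 dB.
B: GR = 9 − 9/10 = 8.1 dB.
Difference: 3.7 dB in favour of B.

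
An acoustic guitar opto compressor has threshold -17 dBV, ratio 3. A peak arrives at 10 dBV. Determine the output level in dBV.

-8 dBV

10 dBV sits 27 dB over threshold.
3:1 compression reduces that to 27/3 = 9 dB over.
Output = -17 + 9 = -8 dBV.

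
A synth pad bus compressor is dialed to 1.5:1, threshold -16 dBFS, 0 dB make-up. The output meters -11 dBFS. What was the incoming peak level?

That's 5 dB above the -16 dBFS threshold.
Before 1.5:1 compression the overshoot was 5 × 1.5 = 7.5 dB, so input = -16 + 7.5 = -8.5 dBFS.

-8.5 dBFS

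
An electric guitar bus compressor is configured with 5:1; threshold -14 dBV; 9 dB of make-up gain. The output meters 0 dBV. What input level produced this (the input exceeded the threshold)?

Stripping the +9 dB make-up gives -9 dBV at the gain stage.
The compressed level sits -9 − (-14) = 5 dB over threshold.
Undo the ratio: input overshoot = 5 × 5 = 25 dB, giving input = 11 dBV.

11 dBV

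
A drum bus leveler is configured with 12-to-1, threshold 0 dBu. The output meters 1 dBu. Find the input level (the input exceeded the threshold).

12 dBu

Post-compression overshoot = 1 − 0 = 1 dB.
Input overshoot = R × output overshoot = 12 dB → input = 0 + 12 = 12 dBu.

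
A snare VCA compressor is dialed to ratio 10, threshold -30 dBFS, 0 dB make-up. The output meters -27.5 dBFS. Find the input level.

The compressed level sits -27.5 − (-30) = 2.5 dB over threshold.
Before 10:1 compression the overshoot was 2.5 × 10 = 25 dB, so input = -30 + 25 = -5 dBFS.

-5 dBFS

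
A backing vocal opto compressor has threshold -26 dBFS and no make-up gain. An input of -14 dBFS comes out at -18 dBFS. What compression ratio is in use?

1.5:1

Input overshoot = -14 − (-26) = 12 dB; output overshoot = -18 − (-26) = 8 dB.
Ratio = 12 / 8 = 1.5.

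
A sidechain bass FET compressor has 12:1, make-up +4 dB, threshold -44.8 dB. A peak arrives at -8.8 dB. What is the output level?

-37.8 dB

-8.8 dB sits 36 dB over threshold.
At 12:1 the overshoot is divided by 12, leaving 3 dB above threshold.
So the level is -44.8 + 3 = -41.8 dB; make-up adds 4 dB, giving -37.8 dB.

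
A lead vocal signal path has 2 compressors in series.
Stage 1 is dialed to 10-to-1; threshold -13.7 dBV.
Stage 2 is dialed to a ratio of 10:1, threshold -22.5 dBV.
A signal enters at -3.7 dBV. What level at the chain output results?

-21.52 dBV

Stage 1: overshoot 10 dB → 10/10 = 1 dB → -12.7 dBV.
Stage 2: -12.7 dBV is 9.8 dB over -22.5 dBV; at 10:1 that becomes 0.98 dB over, giving -21.52 dBV.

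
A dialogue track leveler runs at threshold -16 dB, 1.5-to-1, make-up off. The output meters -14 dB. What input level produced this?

The compressed level sits -14 − (-16) = 2 dB over threshold.
Before 1.5:1 compression the overshoot was 2 × 1.5 = 3 dB, so input = -16 + 3 = -13 dB.

-13 dB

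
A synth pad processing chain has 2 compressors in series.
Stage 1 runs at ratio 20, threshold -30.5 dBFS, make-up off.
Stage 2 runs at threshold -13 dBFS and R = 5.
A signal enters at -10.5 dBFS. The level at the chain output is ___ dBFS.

-29.5 dBFS

Stage 1: overshoot 20 dB → 20/20 = 1 dB → -29.5 dBFS.
Stage 2: below threshold (-29.5 ≤ -13); passes unchanged; output -29.5 dBFS.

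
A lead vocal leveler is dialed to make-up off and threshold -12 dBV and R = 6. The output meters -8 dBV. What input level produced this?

12 dBV

Post-compression overshoot = -8 − (-12) = 4 dB.
Input overshoot = R × output overshoot = 24 dB → input = -12 + 24 = 12 dBV.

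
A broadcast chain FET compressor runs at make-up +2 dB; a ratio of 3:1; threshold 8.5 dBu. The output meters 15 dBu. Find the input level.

Remove make-up: 15 − 2 = 13 dBu.
That's 4.5 dB above the 8.5 dBu threshold.
Input overshoot = R × output overshoot = 13.5 dB → input = 8.5 + 13.5 = 22 dBu.

22 dBu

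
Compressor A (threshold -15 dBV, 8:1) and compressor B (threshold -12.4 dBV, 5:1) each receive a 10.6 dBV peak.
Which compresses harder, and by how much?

A: overshoot 25.6 dB → output overshoot 3.2 dB → GR 22.4 dB.
B: overshoot 23 dB → output overshoot 4.6 dB → GR 18.4 dB.
A applies 4 dB more gain reduction.

A, by 4 dB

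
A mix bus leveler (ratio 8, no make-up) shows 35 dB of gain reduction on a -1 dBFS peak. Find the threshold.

-41 dBFS

Let T be the threshold. Output overshoot = (input overshoot)/R, so -36 − T = (-1 − T)/8.
8·(-36 − T) = -1 − T → 7·T = -288 − (-1) = -287.
T = -287/7 = -41 dBFS.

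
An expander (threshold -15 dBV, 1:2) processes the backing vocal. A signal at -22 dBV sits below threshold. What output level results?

The input is 7 dB below the -15 dBV threshold.
A 1:2 expander multiplies undershoot by 2: 7 × 2 = 14 dB below threshold.
Output = -15 − 14 = -29 dBV.

-29 dBV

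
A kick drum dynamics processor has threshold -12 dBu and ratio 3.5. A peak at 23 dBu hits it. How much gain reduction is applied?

25 dB

Overshoot = 23 − (-12) = 35 dB.
A 3.5:1 ratio leaves 10 dB of that excess.
GR = overshoot in − overshoot out = 35 − 10 = 25 dB.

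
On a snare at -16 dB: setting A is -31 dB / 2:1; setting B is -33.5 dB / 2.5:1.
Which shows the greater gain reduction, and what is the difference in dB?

A: 15 dB over, compressed to 7.5 dB over, so 7.5 dB of GR.
B: 17.5 dB over, compressed to 7 dB over, so 10.5 dB of GR.
Difference: 3 dB in favour of B.

B, by 3 dB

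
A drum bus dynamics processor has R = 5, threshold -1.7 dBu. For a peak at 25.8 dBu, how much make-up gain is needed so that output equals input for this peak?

The peak compresses to -1.7 + 27.5/5 = 3.8 dBu.
To reach 25.8 dBu requires 25.8 − 3.8 = 22 dB of make-up.

22 dB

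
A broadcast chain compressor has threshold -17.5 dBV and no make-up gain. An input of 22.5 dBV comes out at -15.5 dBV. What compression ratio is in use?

Input overshoot = 22.5 − (-17.5) = 40 dB; output overshoot = -15.5 − (-17.5) = 2 dB.
Ratio = 40 / 2 = 20.

20:1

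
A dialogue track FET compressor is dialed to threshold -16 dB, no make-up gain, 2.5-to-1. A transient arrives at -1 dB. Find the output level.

-10 dB

-1 dB sits 15 dB over threshold.
2.5:1 compression reduces that to 15/2.5 = 6 dB over.
Output = -16 + 6 = -10 dB.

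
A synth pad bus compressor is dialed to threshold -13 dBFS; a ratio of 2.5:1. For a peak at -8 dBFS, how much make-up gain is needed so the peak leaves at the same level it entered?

3 dB

The peak compresses to -13 + 5/2.5 = -11 dBFS.
To reach -8 dBFS requires -8 − (-11) = 3 dB of make-up.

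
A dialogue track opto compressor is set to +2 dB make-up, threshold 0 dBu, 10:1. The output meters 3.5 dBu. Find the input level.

Remove make-up: 3.5 − 2 = 1.5 dBu.
That's 1.5 dB above the 0 dBu threshold.
Before 10:1 compression the overshoot was 1.5 × 10 = 15 dB, so input = 0 + 15 = 15 dBu.

15 dBu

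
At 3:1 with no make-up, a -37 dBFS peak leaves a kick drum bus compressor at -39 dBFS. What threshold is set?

-40 dBFS

Input is 3 dB above T (since output overshoot × R = input overshoot: (-39 − T)·3 = -37 − T gives T = -40 dBFS).
Check: -40 + (-37 − (-40))/3 = -40 + 1 = -39 dBFS. ✓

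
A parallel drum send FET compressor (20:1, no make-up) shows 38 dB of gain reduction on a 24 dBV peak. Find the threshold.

-16 dBV

Let T be the threshold. Output overshoot = (input overshoot)/R, so -14 − T = (24 − T)/20.
20·(-14 − T) = 24 − T → 19·T = -280 − 24 = -304.
T = -304/19 = -16 dBV.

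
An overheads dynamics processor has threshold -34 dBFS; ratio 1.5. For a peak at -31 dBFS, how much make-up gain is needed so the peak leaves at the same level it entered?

Overshoot 3 dB → 3/1.5 = 2 dB after compression, so the compressed level is -34 + 2 = -32 dBFS.
Make-up = target − compressed = -31 − (-32) = 1 dB.

1 dB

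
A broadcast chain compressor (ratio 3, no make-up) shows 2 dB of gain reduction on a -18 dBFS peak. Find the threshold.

Gain reduction = -18 − (-20) = 2 dB; output overshoot = GR / (R − 1) = 2 / 2 = 1 dB.
Threshold = output − output overshoot = -20 − 1 = -21 dBFS.

-21 dBFS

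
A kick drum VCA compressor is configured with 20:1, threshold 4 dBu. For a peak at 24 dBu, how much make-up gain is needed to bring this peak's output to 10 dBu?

5 dB

The peak compresses to 4 + 20/20 = 5 dBu.
To reach 10 dBu requires 10 − 5 = 5 dB of make-up.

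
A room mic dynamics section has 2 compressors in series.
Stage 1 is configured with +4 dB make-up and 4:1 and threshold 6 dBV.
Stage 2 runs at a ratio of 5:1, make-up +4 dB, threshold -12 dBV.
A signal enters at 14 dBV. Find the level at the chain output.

-3.2 dBV

Stage 1: 14 dBV is 8 dB over 6 dBV; at 4:1 that becomes 2 dB over, giving 8 dBV; +4 dB make-up → 12 dBV.
Stage 2: 12 dBV is 24 dB over -12 dBV; at 5:1 that becomes 4.8 dB over, giving -7.2 dBV; +4 dB make-up → -3.2 dBV.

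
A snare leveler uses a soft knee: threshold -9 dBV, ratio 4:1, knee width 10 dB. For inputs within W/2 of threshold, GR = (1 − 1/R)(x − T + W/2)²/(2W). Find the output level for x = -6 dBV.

-8.4 dBV

x − T + W/2 = -6 − (-9) + 5 = 8.
GR = (1 − 1/4) × 8² / 20 = 0.75 × 64 / 20 = 2.4 dB.
Output = -6 − 2.4 = -8.4 dBV.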